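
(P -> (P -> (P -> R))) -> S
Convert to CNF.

(P | S) & (~R | S)

(P -> (P -> (P -> R))) -> S
≡ ~(P -> (P -> (P -> R))) | S   — eliminate ->
≡ ~(~P | (P -> (P -> R))) | S   — eliminate ->
≡ ~(~P | ~P | (P -> R)) | S   — eliminate ->
≡ ~(~P | ~P | ~P | R) | S   — eliminate ->
≡ (~~P & ~~P & ~~P & ~R) | S   — De Morgan
≡ (P & ~~P & ~~P & ~R) | S   — double negation
≡ (P & P & ~~P & ~R) | S   — double negation
≡ (P & P & P & ~R) | S   — double negation
≡ (P | S) & (P | S) & (P | S) & (~R | S)   — distribute | over &
≡ (P | S) & (~R | S)   — simplify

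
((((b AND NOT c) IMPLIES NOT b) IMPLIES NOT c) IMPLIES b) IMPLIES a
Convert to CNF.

((((b AND NOT c) IMPLIES NOT b) IMPLIES NOT c) IMPLIES b) IMPLIES a
⇔ NOT ((((b AND NOT c) IMPLIES NOT b) IMPLIES NOT c) IMPLIES b) OR a   [eliminate IMPLIES]
⇔ NOT (NOT (((b AND NOT c) IMPLIES NOT b) IMPLIES NOT c) OR b) OR a   [eliminate IMPLIES]
⇔ NOT (NOT (NOT ((b AND NOT c) IMPLIES NOT b) OR NOT c) OR b) OR a   [eliminate IMPLIES]
⇔ NOT (NOT (NOT (NOT (b AND NOT c) OR NOT b) OR NOT c) OR b) OR a   [eliminate IMPLIES]
⇔ (NOT NOT (NOT (NOT (b AND NOT c) OR NOT b) OR NOT c) AND NOT b) OR a   [De Morgan]
⇔ ((NOT (NOT (b AND NOT c) OR NOT b) OR NOT c) AND NOT b) OR a   [double negation]
⇔ (((NOT NOT (b AND NOT c) AND NOT NOT b) OR NOT c) AND NOT b) OR a   [De Morgan]
⇔ (((b AND NOT c AND NOT NOT b) OR NOT c) AND NOT b) OR a   [double negation]
⇔ (((b AND NOT c AND b) OR NOT c) AND NOT b) OR a   [double negation]
⇔ (b OR NOT c OR a) AND (NOT c OR NOT c OR a) AND (b OR NOT c OR a) AND (NOT b OR a)   [distribute OR over AND]
⇔ (NOT c OR a) AND (NOT b OR a)   [simplify]

(NOT c OR a) AND (NOT b OR a)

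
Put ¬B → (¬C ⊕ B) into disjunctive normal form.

B ∨ (¬C ∧ ¬B)

¬B → (¬C ⊕ B)
= ¬¬B ∨ (¬C ⊕ B)   [eliminate →]
= ¬¬B ∨ (¬C ∧ ¬B) ∨ (¬¬C ∧ B)   [expand ⊕]
= B ∨ (¬C ∧ ¬B) ∨ (¬¬C ∧ B)   [double negation]
= B ∨ (¬C ∧ ¬B) ∨ (C ∧ B)   [double negation]
= B ∨ (¬C ∧ ¬B)   [simplify]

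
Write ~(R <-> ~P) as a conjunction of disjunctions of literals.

~(R <-> ~P)
= ~((R -> ~P) & (~P -> R))
= ~((~R | ~P) & (~P -> R))
= ~((~R | ~P) & (~~P | R))
= ~(~R | ~P) | ~(~~P | R)
= (~~R & ~~P) | ~(~~P | R)
= (R & ~~P) | ~(~~P | R)
= (R & P) | ~(~~P | R)
= (R & P) | (~~~P & ~R)
= (R & P) | (~P & ~R)
= (R | ~P) & (R | ~R) & (P | ~P) & (P | ~R)
= (R | ~P) & (P | ~R)

(R | ~P) & (P | ~R)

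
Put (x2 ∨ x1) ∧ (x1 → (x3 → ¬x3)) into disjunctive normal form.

(x2 ∧ ¬x1) ∨ (x2 ∧ ¬x3) ∨ (x1 ∧ ¬x3)

(x2 ∨ x1) ∧ (x1 → (x3 → ¬x3))
= (x2 ∨ x1) ∧ (¬x1 ∨ (x3 → ¬x3))   — eliminate →
= (x2 ∨ x1) ∧ (¬x1 ∨ ¬x3 ∨ ¬x3)   — eliminate →
= (x2 ∧ ¬x1) ∨ (x2 ∧ ¬x3) ∨ (x2 ∧ ¬x3) ∨ (x1 ∧ ¬x1) ∨ (x1 ∧ ¬x3) ∨ (x1 ∧ ¬x3)   — distribute ∧ over ∨
= (x2 ∧ ¬x1) ∨ (x2 ∧ ¬x3) ∨ (x1 ∧ ¬x3)   — simplify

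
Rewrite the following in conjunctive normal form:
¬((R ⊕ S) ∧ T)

¬((R ⊕ S) ∧ T)
≡ ¬((R ∨ S) ∧ ¬(R ∧ S) ∧ T)   — expand ⊕
≡ ¬(R ∨ S) ∨ ¬¬(R ∧ S) ∨ ¬T   — De Morgan
≡ ¬R ∧ ¬S ∨ ¬¬(R ∧ S) ∨ ¬T   — De Morgan
≡ ¬R ∧ ¬S ∨ R ∧ S ∨ ¬T   — double negation
≡ (¬R ∨ R ∨ ¬T) ∧ (¬R ∨ S ∨ ¬T) ∧ (¬S ∨ R ∨ ¬T) ∧ (¬S ∨ S ∨ ¬T)   — distribute ∨ over ∧
≡ (¬R ∨ S ∨ ¬T) ∧ (¬S ∨ R ∨ ¬T)   — simplify

(¬R ∨ S ∨ ¬T) ∧ (¬S ∨ R ∨ ¬T)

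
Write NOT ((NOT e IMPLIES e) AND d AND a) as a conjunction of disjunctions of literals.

NOT ((NOT e IMPLIES e) AND d AND a)
⇔ NOT ((NOT NOT e OR e) AND d AND a)   [eliminate IMPLIES]
⇔ NOT (NOT NOT e OR e) OR NOT d OR NOT a   [De Morgan]
⇔ (NOT NOT NOT e AND NOT e) OR NOT d OR NOT a   [De Morgan]
⇔ (NOT e AND NOT e) OR NOT d OR NOT a   [double negation]
⇔ (NOT e OR NOT d OR NOT a) AND (NOT e OR NOT d OR NOT a)   [distribute OR over AND]
⇔ NOT e OR NOT d OR NOT a   [simplify]

NOT e OR NOT d OR NOT a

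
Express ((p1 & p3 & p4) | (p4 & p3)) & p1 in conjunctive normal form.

p3 & p4 & p1

((p1 & p3 & p4) | (p4 & p3)) & p1
⇔ (p1 | p4) & (p1 | p3) & (p3 | p4) & (p3 | p3) & (p4 | p4) & (p4 | p3) & p1   [distribute | over &]
⇔ p3 & p4 & p1   [simplify]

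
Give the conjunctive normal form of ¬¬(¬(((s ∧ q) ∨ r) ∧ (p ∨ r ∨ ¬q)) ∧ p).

(¬s ∨ ¬q ∨ ¬p) ∧ ¬r ∧ p

¬¬(¬(((s ∧ q) ∨ r) ∧ (p ∨ r ∨ ¬q)) ∧ p)
≡ ¬(((s ∧ q) ∨ r) ∧ (p ∨ r ∨ ¬q)) ∧ p   [double negation]
≡ (¬((s ∧ q) ∨ r) ∨ ¬(p ∨ r ∨ ¬q)) ∧ p   [De Morgan]
≡ ((¬(s ∧ q) ∧ ¬r) ∨ ¬(p ∨ r ∨ ¬q)) ∧ p   [De Morgan]
≡ (((¬s ∨ ¬q) ∧ ¬r) ∨ ¬(p ∨ r ∨ ¬q)) ∧ p   [De Morgan]
≡ (((¬s ∨ ¬q) ∧ ¬r) ∨ (¬p ∧ ¬r ∧ ¬¬q)) ∧ p   [De Morgan]
≡ (((¬s ∨ ¬q) ∧ ¬r) ∨ (¬p ∧ ¬r ∧ q)) ∧ p   [double negation]
≡ (¬s ∨ ¬q ∨ ¬p) ∧ (¬s ∨ ¬q ∨ ¬r) ∧ (¬s ∨ ¬q ∨ q) ∧ (¬r ∨ ¬p) ∧ (¬r ∨ ¬r) ∧ (¬r ∨ q) ∧ p   [distribute ∨ over ∧]
≡ (¬s ∨ ¬q ∨ ¬p) ∧ ¬r ∧ p   [simplify]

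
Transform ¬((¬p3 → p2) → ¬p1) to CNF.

(p3 ∨ p2) ∧ p1

¬((¬p3 → p2) → ¬p1)
= ¬(¬(¬p3 → p2) ∨ ¬p1)   (eliminate →)
= ¬(¬(¬¬p3 ∨ p2) ∨ ¬p1)   (eliminate →)
= ¬¬(¬¬p3 ∨ p2) ∧ ¬¬p1   (De Morgan)
= (¬¬p3 ∨ p2) ∧ ¬¬p1   (double negation)
= (p3 ∨ p2) ∧ ¬¬p1   (double negation)
= (p3 ∨ p2) ∧ p1   (double negation)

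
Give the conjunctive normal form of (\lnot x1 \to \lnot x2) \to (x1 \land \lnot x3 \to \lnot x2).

\lnot x1 \lor x3 \lor \lnot x2

(\lnot x1 \to \lnot x2) \to (x1 \land \lnot x3 \to \lnot x2)
≡ \lnot (\lnot x1 \to \lnot x2) \lor (x1 \land \lnot x3 \to \lnot x2)   [eliminate \to]
≡ \lnot (\lnot \lnot x1 \lor \lnot x2) \lor (x1 \land \lnot x3 \to \lnot x2)   [eliminate \to]
≡ \lnot (\lnot \lnot x1 \lor \lnot x2) \lor \lnot (x1 \land \lnot x3) \lor \lnot x2   [eliminate \to]
≡ \lnot \lnot \lnot x1 \land \lnot \lnot x2 \lor \lnot (x1 \land \lnot x3) \lor \lnot x2   [De Morgan]
≡ \lnot x1 \land \lnot \lnot x2 \lor \lnot (x1 \land \lnot x3) \lor \lnot x2   [double negation]
≡ \lnot x1 \land x2 \lor \lnot (x1 \land \lnot x3) \lor \lnot x2   [double negation]
≡ \lnot x1 \land x2 \lor \lnot x1 \lor \lnot \lnot x3 \lor \lnot x2   [De Morgan]
≡ \lnot x1 \land x2 \lor \lnot x1 \lor x3 \lor \lnot x2   [double negation]
≡ (\lnot x1 \lor \lnot x1 \lor x3 \lor \lnot x2) \land (x2 \lor \lnot x1 \lor x3 \lor \lnot x2)   [distribute \lor over \land]
≡ \lnot x1 \lor x3 \lor \lnot x2   [simplify]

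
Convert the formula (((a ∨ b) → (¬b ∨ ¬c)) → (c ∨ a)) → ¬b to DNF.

(¬c ∧ ¬a) ∨ ¬b

(((a ∨ b) → (¬b ∨ ¬c)) → (c ∨ a)) → ¬b
≡ ¬(((a ∨ b) → (¬b ∨ ¬c)) → (c ∨ a)) ∨ ¬b   — eliminate →
≡ ¬(¬((a ∨ b) → (¬b ∨ ¬c)) ∨ c ∨ a) ∨ ¬b   — eliminate →
≡ ¬(¬(¬(a ∨ b) ∨ ¬b ∨ ¬c) ∨ c ∨ a) ∨ ¬b   — eliminate →
≡ (¬¬(¬(a ∨ b) ∨ ¬b ∨ ¬c) ∧ ¬c ∧ ¬a) ∨ ¬b   — De Morgan
≡ ((¬(a ∨ b) ∨ ¬b ∨ ¬c) ∧ ¬c ∧ ¬a) ∨ ¬b   — double negation
≡ (((¬a ∧ ¬b) ∨ ¬b ∨ ¬c) ∧ ¬c ∧ ¬a) ∨ ¬b   — De Morgan
≡ (¬a ∧ ¬b ∧ ¬c ∧ ¬a) ∨ (¬b ∧ ¬c ∧ ¬a) ∨ (¬c ∧ ¬c ∧ ¬a) ∨ ¬b   — distribute ∧ over ∨
≡ (¬c ∧ ¬a) ∨ ¬b   — simplify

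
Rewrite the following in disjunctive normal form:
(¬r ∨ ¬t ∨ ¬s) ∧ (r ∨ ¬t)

¬t ∨ (¬s ∧ r)

(¬r ∨ ¬t ∨ ¬s) ∧ (r ∨ ¬t)
≡ (¬r ∧ r) ∨ (¬r ∧ ¬t) ∨ (¬t ∧ r) ∨ (¬t ∧ ¬t) ∨ (¬s ∧ r) ∨ (¬s ∧ ¬t)   [distribute ∧ over ∨]
≡ ¬t ∨ (¬s ∧ r)   [simplify]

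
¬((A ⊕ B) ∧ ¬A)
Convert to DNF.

¬((A ⊕ B) ∧ ¬A)
≡ ¬(((A ∧ ¬B) ∨ (¬A ∧ B)) ∧ ¬A)
≡ ¬((A ∧ ¬B) ∨ (¬A ∧ B)) ∨ ¬¬A
≡ (¬(A ∧ ¬B) ∧ ¬(¬A ∧ B)) ∨ ¬¬A
≡ ((¬A ∨ ¬¬B) ∧ ¬(¬A ∧ B)) ∨ ¬¬A
≡ ((¬A ∨ B) ∧ ¬(¬A ∧ B)) ∨ ¬¬A
≡ ((¬A ∨ B) ∧ (¬¬A ∨ ¬B)) ∨ ¬¬A
≡ ((¬A ∨ B) ∧ (A ∨ ¬B)) ∨ ¬¬A
≡ ((¬A ∨ B) ∧ (A ∨ ¬B)) ∨ A
≡ (¬A ∧ A) ∨ (¬A ∧ ¬B) ∨ (B ∧ A) ∨ (B ∧ ¬B) ∨ A
≡ (¬A ∧ ¬B) ∨ A

(¬A ∧ ¬B) ∨ A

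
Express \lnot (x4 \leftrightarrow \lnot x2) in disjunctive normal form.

(x4 \land x2) \lor (\lnot x2 \land \lnot x4)

\lnot (x4 \leftrightarrow \lnot x2)
= \lnot ((x4 \to \lnot x2) \land (\lnot x2 \to x4))   [eliminate \leftrightarrow]
= \lnot ((\lnot x4 \lor \lnot x2) \land (\lnot x2 \to x4))   [eliminate \to]
= \lnot ((\lnot x4 \lor \lnot x2) \land (\lnot \lnot x2 \lor x4))   [eliminate \to]
= \lnot (\lnot x4 \lor \lnot x2) \lor \lnot (\lnot \lnot x2 \lor x4)   [De Morgan]
= (\lnot \lnot x4 \land \lnot \lnot x2) \lor \lnot (\lnot \lnot x2 \lor x4)   [De Morgan]
= (x4 \land \lnot \lnot x2) \lor \lnot (\lnot \lnot x2 \lor x4)   [double negation]
= (x4 \land x2) \lor \lnot (\lnot \lnot x2 \lor x4)   [double negation]
= (x4 \land x2) \lor (\lnot \lnot \lnot x2 \land \lnot x4)   [De Morgan]
= (x4 \land x2) \lor (\lnot x2 \land \lnot x4)   [double negation]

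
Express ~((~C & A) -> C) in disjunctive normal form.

~((~C & A) -> C)
= ~(~(~C & A) | C)   [eliminate ->]
= ~~(~C & A) & ~C   [De Morgan]
= ~C & A & ~C   [double negation]
= ~C & A   [simplify]

~C & A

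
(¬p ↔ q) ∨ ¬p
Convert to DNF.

(p ∧ ¬q) ∨ ¬p

(¬p ↔ q) ∨ ¬p
≡ ((¬p → q) ∧ (q → ¬p)) ∨ ¬p   — eliminate ↔
≡ ((¬¬p ∨ q) ∧ (q → ¬p)) ∨ ¬p   — eliminate →
≡ ((¬¬p ∨ q) ∧ (¬q ∨ ¬p)) ∨ ¬p   — eliminate →
≡ ((p ∨ q) ∧ (¬q ∨ ¬p)) ∨ ¬p   — double negation
≡ (p ∧ ¬q) ∨ (p ∧ ¬p) ∨ (q ∧ ¬q) ∨ (q ∧ ¬p) ∨ ¬p   — distribute ∧ over ∨
≡ (p ∧ ¬q) ∨ ¬p   — simplify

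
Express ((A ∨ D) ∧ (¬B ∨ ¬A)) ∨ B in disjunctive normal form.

((A ∨ D) ∧ (¬B ∨ ¬A)) ∨ B
= (A ∧ ¬B) ∨ (A ∧ ¬A) ∨ (D ∧ ¬B) ∨ (D ∧ ¬A) ∨ B   [distribute ∧ over ∨]
= (A ∧ ¬B) ∨ (D ∧ ¬B) ∨ (D ∧ ¬A) ∨ B   [simplify]

(A ∧ ¬B) ∨ (D ∧ ¬B) ∨ (D ∧ ¬A) ∨ B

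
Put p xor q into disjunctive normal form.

(p & ~q) | (~p & q)

p xor q
≡ (p & ~q) | (~p & q)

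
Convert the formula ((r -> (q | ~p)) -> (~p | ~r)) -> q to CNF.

(~r | q | ~p) & (p | q) & (r | q)

((r -> (q | ~p)) -> (~p | ~r)) -> q
≡ ~((r -> (q | ~p)) -> (~p | ~r)) | q   [eliminate ->]
≡ ~(~(r -> (q | ~p)) | ~p | ~r) | q   [eliminate ->]
≡ ~(~(~r | q | ~p) | ~p | ~r) | q   [eliminate ->]
≡ (~~(~r | q | ~p) & ~~p & ~~r) | q   [De Morgan]
≡ ((~r | q | ~p) & ~~p & ~~r) | q   [double negation]
≡ ((~r | q | ~p) & p & ~~r) | q   [double negation]
≡ ((~r | q | ~p) & p & r) | q   [double negation]
≡ (~r | q | ~p | q) & (p | q) & (r | q)   [distribute | over &]
≡ (~r | q | ~p) & (p | q) & (r | q)   [simplify]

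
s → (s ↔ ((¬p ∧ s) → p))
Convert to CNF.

s → (s ↔ ((¬p ∧ s) → p))
= ¬s ∨ (s ↔ ((¬p ∧ s) → p))
= ¬s ∨ ((s → ((¬p ∧ s) → p)) ∧ (((¬p ∧ s) → p) → s))
= ¬s ∨ ((¬s ∨ ((¬p ∧ s) → p)) ∧ (((¬p ∧ s) → p) → s))
= ¬s ∨ ((¬s ∨ ¬(¬p ∧ s) ∨ p) ∧ (((¬p ∧ s) → p) → s))
= ¬s ∨ ((¬s ∨ ¬(¬p ∧ s) ∨ p) ∧ (¬((¬p ∧ s) → p) ∨ s))
= ¬s ∨ ((¬s ∨ ¬(¬p ∧ s) ∨ p) ∧ (¬(¬(¬p ∧ s) ∨ p) ∨ s))
= ¬s ∨ ((¬s ∨ ¬¬p ∨ ¬s ∨ p) ∧ (¬(¬(¬p ∧ s) ∨ p) ∨ s))
= ¬s ∨ ((¬s ∨ p ∨ ¬s ∨ p) ∧ (¬(¬(¬p ∧ s) ∨ p) ∨ s))
= ¬s ∨ ((¬s ∨ p ∨ ¬s ∨ p) ∧ ((¬¬(¬p ∧ s) ∧ ¬p) ∨ s))
= ¬s ∨ ((¬s ∨ p ∨ ¬s ∨ p) ∧ ((¬p ∧ s ∧ ¬p) ∨ s))
= (¬s ∨ ¬s ∨ p ∨ ¬s ∨ p) ∧ (¬s ∨ ¬p ∨ s) ∧ (¬s ∨ s ∨ s) ∧ (¬s ∨ ¬p ∨ s)
= ¬s ∨ p

¬s ∨ p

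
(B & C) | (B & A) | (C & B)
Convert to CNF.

B & (C | A)

(B & C) | (B & A) | (C & B)
≡ (B | B | C) & (B | B | B) & (B | A | C) & (B | A | B) & (C | B | C) & (C | B | B) & (C | A | C) & (C | A | B)   (distribute | over &)
≡ B & (C | A)   (simplify)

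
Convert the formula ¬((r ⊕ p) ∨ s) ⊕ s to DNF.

(¬r ∧ ¬p ∧ ¬s) ∨ (p ∧ r ∧ ¬s) ∨ s

¬((r ⊕ p) ∨ s) ⊕ s
≡ (¬((r ⊕ p) ∨ s) ∧ ¬s) ∨ (¬¬((r ⊕ p) ∨ s) ∧ s)   [expand ⊕]
≡ (¬((r ∧ ¬p) ∨ (¬r ∧ p) ∨ s) ∧ ¬s) ∨ (¬¬((r ⊕ p) ∨ s) ∧ s)   [expand ⊕]
≡ (¬((r ∧ ¬p) ∨ (¬r ∧ p) ∨ s) ∧ ¬s) ∨ (¬¬((r ∧ ¬p) ∨ (¬r ∧ p) ∨ s) ∧ s)   [expand ⊕]
≡ (¬(r ∧ ¬p) ∧ ¬(¬r ∧ p) ∧ ¬s ∧ ¬s) ∨ (¬¬((r ∧ ¬p) ∨ (¬r ∧ p) ∨ s) ∧ s)   [De Morgan]
≡ ((¬r ∨ ¬¬p) ∧ ¬(¬r ∧ p) ∧ ¬s ∧ ¬s) ∨ (¬¬((r ∧ ¬p) ∨ (¬r ∧ p) ∨ s) ∧ s)   [De Morgan]
≡ ((¬r ∨ p) ∧ ¬(¬r ∧ p) ∧ ¬s ∧ ¬s) ∨ (¬¬((r ∧ ¬p) ∨ (¬r ∧ p) ∨ s) ∧ s)   [double negation]
≡ ((¬r ∨ p) ∧ (¬¬r ∨ ¬p) ∧ ¬s ∧ ¬s) ∨ (¬¬((r ∧ ¬p) ∨ (¬r ∧ p) ∨ s) ∧ s)   [De Morgan]
≡ ((¬r ∨ p) ∧ (r ∨ ¬p) ∧ ¬s ∧ ¬s) ∨ (¬¬((r ∧ ¬p) ∨ (¬r ∧ p) ∨ s) ∧ s)   [double negation]
≡ ((¬r ∨ p) ∧ (r ∨ ¬p) ∧ ¬s ∧ ¬s) ∨ (((r ∧ ¬p) ∨ (¬r ∧ p) ∨ s) ∧ s)   [double negation]
≡ (¬r ∧ r ∧ ¬s ∧ ¬s) ∨ (¬r ∧ ¬p ∧ ¬s ∧ ¬s) ∨ (p ∧ r ∧ ¬s ∧ ¬s) ∨ (p ∧ ¬p ∧ ¬s ∧ ¬s) ∨ (r ∧ ¬p ∧ s) ∨ (¬r ∧ p ∧ s) ∨ (s ∧ s)   [distribute ∧ over ∨]
≡ (¬r ∧ ¬p ∧ ¬s) ∨ (p ∧ r ∧ ¬s) ∨ s   [simplify]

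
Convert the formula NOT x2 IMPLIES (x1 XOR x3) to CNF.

NOT x2 IMPLIES (x1 XOR x3)
= NOT NOT x2 OR (x1 XOR x3)
= NOT NOT x2 OR ((x1 OR x3) AND NOT (x1 AND x3))
= x2 OR ((x1 OR x3) AND NOT (x1 AND x3))
= x2 OR ((x1 OR x3) AND (NOT x1 OR NOT x3))
= (x2 OR x1 OR x3) AND (x2 OR NOT x1 OR NOT x3)

(x2 OR x1 OR x3) AND (x2 OR NOT x1 OR NOT x3)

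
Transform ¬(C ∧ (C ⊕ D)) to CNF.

¬(C ∧ (C ⊕ D))
= ¬(C ∧ (C ∨ D) ∧ ¬(C ∧ D))   (expand ⊕)
= ¬C ∨ ¬(C ∨ D) ∨ ¬¬(C ∧ D)   (De Morgan)
= ¬C ∨ (¬C ∧ ¬D) ∨ ¬¬(C ∧ D)   (De Morgan)
= ¬C ∨ (¬C ∧ ¬D) ∨ (C ∧ D)   (double negation)
= (¬C ∨ ¬C ∨ C) ∧ (¬C ∨ ¬C ∨ D) ∧ (¬C ∨ ¬D ∨ C) ∧ (¬C ∨ ¬D ∨ D)   (distribute ∨ over ∧)
= ¬C ∨ D   (simplify)

¬C ∨ D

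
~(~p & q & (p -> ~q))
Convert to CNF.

~(~p & q & (p -> ~q))
⇔ ~(~p & q & (~p | ~q))   [eliminate ->]
⇔ ~~p | ~q | ~(~p | ~q)   [De Morgan]
⇔ p | ~q | ~(~p | ~q)   [double negation]
⇔ p | ~q | (~~p & ~~q)   [De Morgan]
⇔ p | ~q | (p & ~~q)   [double negation]
⇔ p | ~q | (p & q)   [double negation]
⇔ (p | ~q | p) & (p | ~q | q)   [distribute | over &]
⇔ p | ~q   [simplify]

p | ~q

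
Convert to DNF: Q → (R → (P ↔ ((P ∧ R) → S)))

Q → (R → (P ↔ ((P ∧ R) → S)))
⇔ ¬Q ∨ (R → (P ↔ ((P ∧ R) → S)))   [eliminate →]
⇔ ¬Q ∨ ¬R ∨ (P ↔ ((P ∧ R) → S))   [eliminate →]
⇔ ¬Q ∨ ¬R ∨ ((P → ((P ∧ R) → S)) ∧ (((P ∧ R) → S) → P))   [eliminate ↔]
⇔ ¬Q ∨ ¬R ∨ ((¬P ∨ ((P ∧ R) → S)) ∧ (((P ∧ R) → S) → P))   [eliminate →]
⇔ ¬Q ∨ ¬R ∨ ((¬P ∨ ¬(P ∧ R) ∨ S) ∧ (((P ∧ R) → S) → P))   [eliminate →]
⇔ ¬Q ∨ ¬R ∨ ((¬P ∨ ¬(P ∧ R) ∨ S) ∧ (¬((P ∧ R) → S) ∨ P))   [eliminate →]
⇔ ¬Q ∨ ¬R ∨ ((¬P ∨ ¬(P ∧ R) ∨ S) ∧ (¬(¬(P ∧ R) ∨ S) ∨ P))   [eliminate →]
⇔ ¬Q ∨ ¬R ∨ ((¬P ∨ ¬P ∨ ¬R ∨ S) ∧ (¬(¬(P ∧ R) ∨ S) ∨ P))   [De Morgan]
⇔ ¬Q ∨ ¬R ∨ ((¬P ∨ ¬P ∨ ¬R ∨ S) ∧ ((¬¬(P ∧ R) ∧ ¬S) ∨ P))   [De Morgan]
⇔ ¬Q ∨ ¬R ∨ ((¬P ∨ ¬P ∨ ¬R ∨ S) ∧ ((P ∧ R ∧ ¬S) ∨ P))   [double negation]
⇔ ¬Q ∨ ¬R ∨ (¬P ∧ P ∧ R ∧ ¬S) ∨ (¬P ∧ P) ∨ (¬P ∧ P ∧ R ∧ ¬S) ∨ (¬P ∧ P) ∨ (¬R ∧ P ∧ R ∧ ¬S) ∨ (¬R ∧ P) ∨ (S ∧ P ∧ R ∧ ¬S) ∨ (S ∧ P)   [distribute ∧ over ∨]
⇔ ¬Q ∨ ¬R ∨ (S ∧ P)   [simplify]

¬Q ∨ ¬R ∨ (S ∧ P)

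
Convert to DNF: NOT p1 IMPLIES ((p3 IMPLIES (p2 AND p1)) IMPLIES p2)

NOT p1 IMPLIES ((p3 IMPLIES (p2 AND p1)) IMPLIES p2)
⇔ NOT NOT p1 OR ((p3 IMPLIES (p2 AND p1)) IMPLIES p2)   (eliminate IMPLIES)
⇔ NOT NOT p1 OR NOT (p3 IMPLIES (p2 AND p1)) OR p2   (eliminate IMPLIES)
⇔ NOT NOT p1 OR NOT (NOT p3 OR (p2 AND p1)) OR p2   (eliminate IMPLIES)
⇔ p1 OR NOT (NOT p3 OR (p2 AND p1)) OR p2   (double negation)
⇔ p1 OR (NOT NOT p3 AND NOT (p2 AND p1)) OR p2   (De Morgan)
⇔ p1 OR (p3 AND NOT (p2 AND p1)) OR p2   (double negation)
⇔ p1 OR (p3 AND (NOT p2 OR NOT p1)) OR p2   (De Morgan)
⇔ p1 OR (p3 AND NOT p2) OR (p3 AND NOT p1) OR p2   (distribute AND over OR)

p1 OR (p3 AND NOT p2) OR (p3 AND NOT p1) OR p2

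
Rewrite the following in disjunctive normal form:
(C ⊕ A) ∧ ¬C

¬C ∧ A

(C ⊕ A) ∧ ¬C
= ((C ∧ ¬A) ∨ (¬C ∧ A)) ∧ ¬C   (expand ⊕)
= (C ∧ ¬A ∧ ¬C) ∨ (¬C ∧ A ∧ ¬C)   (distribute ∧ over ∨)
= ¬C ∧ A   (simplify)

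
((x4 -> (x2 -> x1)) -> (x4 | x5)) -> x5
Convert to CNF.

((x4 -> (x2 -> x1)) -> (x4 | x5)) -> x5
≡ ~((x4 -> (x2 -> x1)) -> (x4 | x5)) | x5   (eliminate ->)
≡ ~(~(x4 -> (x2 -> x1)) | x4 | x5) | x5   (eliminate ->)
≡ ~(~(~x4 | (x2 -> x1)) | x4 | x5) | x5   (eliminate ->)
≡ ~(~(~x4 | ~x2 | x1) | x4 | x5) | x5   (eliminate ->)
≡ (~~(~x4 | ~x2 | x1) & ~x4 & ~x5) | x5   (De Morgan)
≡ ((~x4 | ~x2 | x1) & ~x4 & ~x5) | x5   (double negation)
≡ (~x4 | ~x2 | x1 | x5) & (~x4 | x5) & (~x5 | x5)   (distribute | over &)
≡ ~x4 | x5   (simplify)

~x4 | x5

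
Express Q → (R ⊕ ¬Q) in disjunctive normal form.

Q → (R ⊕ ¬Q)
= ¬Q ∨ (R ⊕ ¬Q)   (eliminate →)
= ¬Q ∨ (R ∧ ¬¬Q) ∨ (¬R ∧ ¬Q)   (expand ⊕)
= ¬Q ∨ (R ∧ Q) ∨ (¬R ∧ ¬Q)   (double negation)
= ¬Q ∨ (R ∧ Q)   (simplify)

¬Q ∨ (R ∧ Q)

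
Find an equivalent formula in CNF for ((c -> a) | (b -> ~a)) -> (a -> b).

((c -> a) | (b -> ~a)) -> (a -> b)
≡ ~((c -> a) | (b -> ~a)) | (a -> b)   [eliminate ->]
≡ ~(~c | a | (b -> ~a)) | (a -> b)   [eliminate ->]
≡ ~(~c | a | ~b | ~a) | (a -> b)   [eliminate ->]
≡ ~(~c | a | ~b | ~a) | ~a | b   [eliminate ->]
≡ (~~c & ~a & ~~b & ~~a) | ~a | b   [De Morgan]
≡ (c & ~a & ~~b & ~~a) | ~a | b   [double negation]
≡ (c & ~a & b & ~~a) | ~a | b   [double negation]
≡ (c & ~a & b & a) | ~a | b   [double negation]
≡ (c | ~a | b) & (~a | ~a | b) & (b | ~a | b) & (a | ~a | b)   [distribute | over &]
≡ ~a | b   [simplify]

~a | b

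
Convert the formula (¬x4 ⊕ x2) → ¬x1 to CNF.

(x4 ∨ x2 ∨ ¬x1) ∧ (¬x2 ∨ ¬x4 ∨ ¬x1)

(¬x4 ⊕ x2) → ¬x1
⇔ ¬(¬x4 ⊕ x2) ∨ ¬x1   [eliminate →]
⇔ ¬((¬x4 ∨ x2) ∧ ¬(¬x4 ∧ x2)) ∨ ¬x1   [expand ⊕]
⇔ ¬(¬x4 ∨ x2) ∨ ¬¬(¬x4 ∧ x2) ∨ ¬x1   [De Morgan]
⇔ (¬¬x4 ∧ ¬x2) ∨ ¬¬(¬x4 ∧ x2) ∨ ¬x1   [De Morgan]
⇔ (x4 ∧ ¬x2) ∨ ¬¬(¬x4 ∧ x2) ∨ ¬x1   [double negation]
⇔ (x4 ∧ ¬x2) ∨ (¬x4 ∧ x2) ∨ ¬x1   [double negation]
⇔ (x4 ∨ ¬x4 ∨ ¬x1) ∧ (x4 ∨ x2 ∨ ¬x1) ∧ (¬x2 ∨ ¬x4 ∨ ¬x1) ∧ (¬x2 ∨ x2 ∨ ¬x1)   [distribute ∨ over ∧]
⇔ (x4 ∨ x2 ∨ ¬x1) ∧ (¬x2 ∨ ¬x4 ∨ ¬x1)   [simplify]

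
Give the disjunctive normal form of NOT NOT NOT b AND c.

NOT NOT NOT b AND c
≡ NOT b AND c   [double negation]

NOT b AND c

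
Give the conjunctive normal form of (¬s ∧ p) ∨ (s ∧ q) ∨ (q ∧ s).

(¬s ∨ q) ∧ (p ∨ s) ∧ (p ∨ q)

(¬s ∧ p) ∨ (s ∧ q) ∨ (q ∧ s)
⇔ (¬s ∨ s ∨ q) ∧ (¬s ∨ s ∨ s) ∧ (¬s ∨ q ∨ q) ∧ (¬s ∨ q ∨ s) ∧ (p ∨ s ∨ q) ∧ (p ∨ s ∨ s) ∧ (p ∨ q ∨ q) ∧ (p ∨ q ∨ s)   [distribute ∨ over ∧]
⇔ (¬s ∨ q) ∧ (p ∨ s) ∧ (p ∨ q)   [simplify]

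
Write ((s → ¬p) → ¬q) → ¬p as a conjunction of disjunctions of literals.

((s → ¬p) → ¬q) → ¬p
⇔ ¬((s → ¬p) → ¬q) ∨ ¬p   (eliminate →)
⇔ ¬(¬(s → ¬p) ∨ ¬q) ∨ ¬p   (eliminate →)
⇔ ¬(¬(¬s ∨ ¬p) ∨ ¬q) ∨ ¬p   (eliminate →)
⇔ (¬¬(¬s ∨ ¬p) ∧ ¬¬q) ∨ ¬p   (De Morgan)
⇔ ((¬s ∨ ¬p) ∧ ¬¬q) ∨ ¬p   (double negation)
⇔ ((¬s ∨ ¬p) ∧ q) ∨ ¬p   (double negation)
⇔ (¬s ∨ ¬p ∨ ¬p) ∧ (q ∨ ¬p)   (distribute ∨ over ∧)
⇔ (¬s ∨ ¬p) ∧ (q ∨ ¬p)   (simplify)

(¬s ∨ ¬p) ∧ (q ∨ ¬p)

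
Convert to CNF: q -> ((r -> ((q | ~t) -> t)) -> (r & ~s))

(~q | r) & (~q | ~t | ~s)

q -> ((r -> ((q | ~t) -> t)) -> (r & ~s))
≡ ~q | ((r -> ((q | ~t) -> t)) -> (r & ~s))   [eliminate ->]
≡ ~q | ~(r -> ((q | ~t) -> t)) | (r & ~s)   [eliminate ->]
≡ ~q | ~(~r | ((q | ~t) -> t)) | (r & ~s)   [eliminate ->]
≡ ~q | ~(~r | ~(q | ~t) | t) | (r & ~s)   [eliminate ->]
≡ ~q | (~~r & ~~(q | ~t) & ~t) | (r & ~s)   [De Morgan]
≡ ~q | (r & ~~(q | ~t) & ~t) | (r & ~s)   [double negation]
≡ ~q | (r & (q | ~t) & ~t) | (r & ~s)   [double negation]
≡ (~q | r | r) & (~q | r | ~s) & (~q | q | ~t | r) & (~q | q | ~t | ~s) & (~q | ~t | r) & (~q | ~t | ~s)   [distribute | over &]
≡ (~q | r) & (~q | ~t | ~s)   [simplify]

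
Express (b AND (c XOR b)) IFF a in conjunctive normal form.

(NOT b OR c OR a) AND (NOT a OR b) AND (NOT a OR NOT c OR NOT b)

(b AND (c XOR b)) IFF a
≡ ((b AND (c XOR b)) IMPLIES a) AND (a IMPLIES (b AND (c XOR b)))   — eliminate IFF
≡ (NOT (b AND (c XOR b)) OR a) AND (a IMPLIES (b AND (c XOR b)))   — eliminate IMPLIES
≡ (NOT (b AND (c OR b) AND NOT (c AND b)) OR a) AND (a IMPLIES (b AND (c XOR b)))   — expand XOR
≡ (NOT (b AND (c OR b) AND NOT (c AND b)) OR a) AND (NOT a OR (b AND (c XOR b)))   — eliminate IMPLIES
≡ (NOT (b AND (c OR b) AND NOT (c AND b)) OR a) AND (NOT a OR (b AND (c OR b) AND NOT (c AND b)))   — expand XOR
≡ (NOT b OR NOT (c OR b) OR NOT NOT (c AND b) OR a) AND (NOT a OR (b AND (c OR b) AND NOT (c AND b)))   — De Morgan
≡ (NOT b OR (NOT c AND NOT b) OR NOT NOT (c AND b) OR a) AND (NOT a OR (b AND (c OR b) AND NOT (c AND b)))   — De Morgan
≡ (NOT b OR (NOT c AND NOT b) OR (c AND b) OR a) AND (NOT a OR (b AND (c OR b) AND NOT (c AND b)))   — double negation
≡ (NOT b OR (NOT c AND NOT b) OR (c AND b) OR a) AND (NOT a OR (b AND (c OR b) AND (NOT c OR NOT b)))   — De Morgan
≡ (NOT b OR NOT c OR c OR a) AND (NOT b OR NOT c OR b OR a) AND (NOT b OR NOT b OR c OR a) AND (NOT b OR NOT b OR b OR a) AND (NOT a OR b) AND (NOT a OR c OR b) AND (NOT a OR NOT c OR NOT b)   — distribute OR over AND
≡ (NOT b OR c OR a) AND (NOT a OR b) AND (NOT a OR NOT c OR NOT b)   — simplify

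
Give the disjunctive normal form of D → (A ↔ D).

¬D ∨ (D ∧ A)

D → (A ↔ D)
≡ ¬D ∨ (A ↔ D)
≡ ¬D ∨ ((A → D) ∧ (D → A))
≡ ¬D ∨ ((¬A ∨ D) ∧ (D → A))
≡ ¬D ∨ ((¬A ∨ D) ∧ (¬D ∨ A))
≡ ¬D ∨ (¬A ∧ ¬D) ∨ (¬A ∧ A) ∨ (D ∧ ¬D) ∨ (D ∧ A)
≡ ¬D ∨ (D ∧ A)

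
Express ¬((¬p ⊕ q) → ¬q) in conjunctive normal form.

¬((¬p ⊕ q) → ¬q)
= ¬(¬(¬p ⊕ q) ∨ ¬q)   [eliminate →]
= ¬(¬((¬p ∨ q) ∧ ¬(¬p ∧ q)) ∨ ¬q)   [expand ⊕]
= ¬¬((¬p ∨ q) ∧ ¬(¬p ∧ q)) ∧ ¬¬q   [De Morgan]
= (¬p ∨ q) ∧ ¬(¬p ∧ q) ∧ ¬¬q   [double negation]
= (¬p ∨ q) ∧ (¬¬p ∨ ¬q) ∧ ¬¬q   [De Morgan]
= (¬p ∨ q) ∧ (p ∨ ¬q) ∧ ¬¬q   [double negation]
= (¬p ∨ q) ∧ (p ∨ ¬q) ∧ q   [double negation]
= (p ∨ ¬q) ∧ q   [simplify]

(p ∨ ¬q) ∧ q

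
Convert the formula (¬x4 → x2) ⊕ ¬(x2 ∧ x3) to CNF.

(¬x4 ∨ x2) ∧ (¬x4 ∨ x3) ∧ (¬x2 ∨ x3)

(¬x4 → x2) ⊕ ¬(x2 ∧ x3)
≡ ((¬x4 → x2) ∨ ¬(x2 ∧ x3)) ∧ ¬((¬x4 → x2) ∧ ¬(x2 ∧ x3))   [expand ⊕]
≡ (¬¬x4 ∨ x2 ∨ ¬(x2 ∧ x3)) ∧ ¬((¬x4 → x2) ∧ ¬(x2 ∧ x3))   [eliminate →]
≡ (¬¬x4 ∨ x2 ∨ ¬(x2 ∧ x3)) ∧ ¬((¬¬x4 ∨ x2) ∧ ¬(x2 ∧ x3))   [eliminate →]
≡ (x4 ∨ x2 ∨ ¬(x2 ∧ x3)) ∧ ¬((¬¬x4 ∨ x2) ∧ ¬(x2 ∧ x3))   [double negation]
≡ (x4 ∨ x2 ∨ ¬x2 ∨ ¬x3) ∧ ¬((¬¬x4 ∨ x2) ∧ ¬(x2 ∧ x3))   [De Morgan]
≡ (x4 ∨ x2 ∨ ¬x2 ∨ ¬x3) ∧ (¬(¬¬x4 ∨ x2) ∨ ¬¬(x2 ∧ x3))   [De Morgan]
≡ (x4 ∨ x2 ∨ ¬x2 ∨ ¬x3) ∧ ((¬¬¬x4 ∧ ¬x2) ∨ ¬¬(x2 ∧ x3))   [De Morgan]
≡ (x4 ∨ x2 ∨ ¬x2 ∨ ¬x3) ∧ ((¬x4 ∧ ¬x2) ∨ ¬¬(x2 ∧ x3))   [double negation]
≡ (x4 ∨ x2 ∨ ¬x2 ∨ ¬x3) ∧ ((¬x4 ∧ ¬x2) ∨ (x2 ∧ x3))   [double negation]
≡ (x4 ∨ x2 ∨ ¬x2 ∨ ¬x3) ∧ (¬x4 ∨ x2) ∧ (¬x4 ∨ x3) ∧ (¬x2 ∨ x2) ∧ (¬x2 ∨ x3)   [distribute ∨ over ∧]
≡ (¬x4 ∨ x2) ∧ (¬x4 ∨ x3) ∧ (¬x2 ∨ x3)   [simplify]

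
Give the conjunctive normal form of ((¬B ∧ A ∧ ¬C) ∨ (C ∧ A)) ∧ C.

A ∧ C

((¬B ∧ A ∧ ¬C) ∨ (C ∧ A)) ∧ C
≡ (¬B ∨ C) ∧ (¬B ∨ A) ∧ (A ∨ C) ∧ (A ∨ A) ∧ (¬C ∨ C) ∧ (¬C ∨ A) ∧ C   [distribute ∨ over ∧]
≡ A ∧ C   [simplify]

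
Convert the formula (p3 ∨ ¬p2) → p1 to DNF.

(p3 ∨ ¬p2) → p1
≡ ¬(p3 ∨ ¬p2) ∨ p1   [eliminate →]
≡ (¬p3 ∧ ¬¬p2) ∨ p1   [De Morgan]
≡ (¬p3 ∧ p2) ∨ p1   [double negation]

(¬p3 ∧ p2) ∨ p1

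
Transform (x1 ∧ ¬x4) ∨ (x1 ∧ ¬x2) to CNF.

x1 ∧ (¬x4 ∨ ¬x2)

(x1 ∧ ¬x4) ∨ (x1 ∧ ¬x2)
≡ (x1 ∨ x1) ∧ (x1 ∨ ¬x2) ∧ (¬x4 ∨ x1) ∧ (¬x4 ∨ ¬x2)   — distribute ∨ over ∧
≡ x1 ∧ (¬x4 ∨ ¬x2)   — simplify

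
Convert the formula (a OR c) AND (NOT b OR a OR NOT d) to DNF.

(a OR c) AND (NOT b OR a OR NOT d)
≡ (a AND NOT b) OR (a AND a) OR (a AND NOT d) OR (c AND NOT b) OR (c AND a) OR (c AND NOT d)   — distribute AND over OR
≡ a OR (c AND NOT b) OR (c AND NOT d)   — simplify

a OR (c AND NOT b) OR (c AND NOT d)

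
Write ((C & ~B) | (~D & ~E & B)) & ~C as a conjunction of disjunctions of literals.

((C & ~B) | (~D & ~E & B)) & ~C
≡ (C | ~D) & (C | ~E) & (C | B) & (~B | ~D) & (~B | ~E) & (~B | B) & ~C   (distribute | over &)
≡ (C | ~D) & (C | ~E) & (C | B) & (~B | ~D) & (~B | ~E) & ~C   (simplify)

(C | ~D) & (C | ~E) & (C | B) & (~B | ~D) & (~B | ~E) & ~C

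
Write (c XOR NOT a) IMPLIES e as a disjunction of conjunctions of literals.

(c XOR NOT a) IMPLIES e
≡ NOT (c XOR NOT a) OR e   — eliminate IMPLIES
≡ NOT ((c AND NOT NOT a) OR (NOT c AND NOT a)) OR e   — expand XOR
≡ (NOT (c AND NOT NOT a) AND NOT (NOT c AND NOT a)) OR e   — De Morgan
≡ ((NOT c OR NOT NOT NOT a) AND NOT (NOT c AND NOT a)) OR e   — De Morgan
≡ ((NOT c OR NOT a) AND NOT (NOT c AND NOT a)) OR e   — double negation
≡ ((NOT c OR NOT a) AND (NOT NOT c OR NOT NOT a)) OR e   — De Morgan
≡ ((NOT c OR NOT a) AND (c OR NOT NOT a)) OR e   — double negation
≡ ((NOT c OR NOT a) AND (c OR a)) OR e   — double negation
≡ (NOT c AND c) OR (NOT c AND a) OR (NOT a AND c) OR (NOT a AND a) OR e   — distribute AND over OR
≡ (NOT c AND a) OR (NOT a AND c) OR e   — simplify

(NOT c AND a) OR (NOT a AND c) OR e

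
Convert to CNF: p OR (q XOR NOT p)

p OR NOT q

p OR (q XOR NOT p)
⇔ p OR ((q OR NOT p) AND NOT (q AND NOT p))
⇔ p OR ((q OR NOT p) AND (NOT q OR NOT NOT p))
⇔ p OR ((q OR NOT p) AND (NOT q OR p))
⇔ (p OR q OR NOT p) AND (p OR NOT q OR p)
⇔ p OR NOT q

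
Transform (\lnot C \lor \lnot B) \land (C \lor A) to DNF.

(\lnot C \land A) \lor (\lnot B \land C) \lor (\lnot B \land A)

(\lnot C \lor \lnot B) \land (C \lor A)
= (\lnot C \land C) \lor (\lnot C \land A) \lor (\lnot B \land C) \lor (\lnot B \land A)   — distribute \land over \lor
= (\lnot C \land A) \lor (\lnot B \land C) \lor (\lnot B \land A)   — simplify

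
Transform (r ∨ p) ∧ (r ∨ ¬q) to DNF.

(r ∨ p) ∧ (r ∨ ¬q)
≡ (r ∧ r) ∨ (r ∧ ¬q) ∨ (p ∧ r) ∨ (p ∧ ¬q)   — distribute ∧ over ∨
≡ r ∨ (p ∧ ¬q)   — simplify

r ∨ (p ∧ ¬q)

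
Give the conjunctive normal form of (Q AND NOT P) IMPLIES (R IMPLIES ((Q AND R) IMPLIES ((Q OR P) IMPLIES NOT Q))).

NOT Q OR P OR NOT R

(Q AND NOT P) IMPLIES (R IMPLIES ((Q AND R) IMPLIES ((Q OR P) IMPLIES NOT Q)))
≡ NOT (Q AND NOT P) OR (R IMPLIES ((Q AND R) IMPLIES ((Q OR P) IMPLIES NOT Q)))   [eliminate IMPLIES]
≡ NOT (Q AND NOT P) OR NOT R OR ((Q AND R) IMPLIES ((Q OR P) IMPLIES NOT Q))   [eliminate IMPLIES]
≡ NOT (Q AND NOT P) OR NOT R OR NOT (Q AND R) OR ((Q OR P) IMPLIES NOT Q)   [eliminate IMPLIES]
≡ NOT (Q AND NOT P) OR NOT R OR NOT (Q AND R) OR NOT (Q OR P) OR NOT Q   [eliminate IMPLIES]
≡ NOT Q OR NOT NOT P OR NOT R OR NOT (Q AND R) OR NOT (Q OR P) OR NOT Q   [De Morgan]
≡ NOT Q OR P OR NOT R OR NOT (Q AND R) OR NOT (Q OR P) OR NOT Q   [double negation]
≡ NOT Q OR P OR NOT R OR NOT Q OR NOT R OR NOT (Q OR P) OR NOT Q   [De Morgan]
≡ NOT Q OR P OR NOT R OR NOT Q OR NOT R OR (NOT Q AND NOT P) OR NOT Q   [De Morgan]
≡ (NOT Q OR P OR NOT R OR NOT Q OR NOT R OR NOT Q OR NOT Q) AND (NOT Q OR P OR NOT R OR NOT Q OR NOT R OR NOT P OR NOT Q)   [distribute OR over AND]
≡ NOT Q OR P OR NOT R   [simplify]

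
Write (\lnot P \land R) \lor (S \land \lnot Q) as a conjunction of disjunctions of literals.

(\lnot P \land R) \lor (S \land \lnot Q)
⇔ (\lnot P \lor S) \land (\lnot P \lor \lnot Q) \land (R \lor S) \land (R \lor \lnot Q)

(\lnot P \lor S) \land (\lnot P \lor \lnot Q) \land (R \lor S) \land (R \lor \lnot Q)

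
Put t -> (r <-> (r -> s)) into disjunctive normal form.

t -> (r <-> (r -> s))
= ~t | (r <-> (r -> s))   [eliminate ->]
= ~t | ((r -> (r -> s)) & ((r -> s) -> r))   [eliminate <->]
= ~t | ((~r | (r -> s)) & ((r -> s) -> r))   [eliminate ->]
= ~t | ((~r | ~r | s) & ((r -> s) -> r))   [eliminate ->]
= ~t | ((~r | ~r | s) & (~(r -> s) | r))   [eliminate ->]
= ~t | ((~r | ~r | s) & (~(~r | s) | r))   [eliminate ->]
= ~t | ((~r | ~r | s) & ((~~r & ~s) | r))   [De Morgan]
= ~t | ((~r | ~r | s) & ((r & ~s) | r))   [double negation]
= ~t | (~r & r & ~s) | (~r & r) | (~r & r & ~s) | (~r & r) | (s & r & ~s) | (s & r)   [distribute & over |]
= ~t | (s & r)   [simplify]

~t | (s & r)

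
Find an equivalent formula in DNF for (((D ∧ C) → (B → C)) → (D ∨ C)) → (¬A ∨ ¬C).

(((D ∧ C) → (B → C)) → (D ∨ C)) → (¬A ∨ ¬C)
= ¬(((D ∧ C) → (B → C)) → (D ∨ C)) ∨ ¬A ∨ ¬C   (eliminate →)
= ¬(¬((D ∧ C) → (B → C)) ∨ D ∨ C) ∨ ¬A ∨ ¬C   (eliminate →)
= ¬(¬(¬(D ∧ C) ∨ (B → C)) ∨ D ∨ C) ∨ ¬A ∨ ¬C   (eliminate →)
= ¬(¬(¬(D ∧ C) ∨ ¬B ∨ C) ∨ D ∨ C) ∨ ¬A ∨ ¬C   (eliminate →)
= (¬¬(¬(D ∧ C) ∨ ¬B ∨ C) ∧ ¬D ∧ ¬C) ∨ ¬A ∨ ¬C   (De Morgan)
= ((¬(D ∧ C) ∨ ¬B ∨ C) ∧ ¬D ∧ ¬C) ∨ ¬A ∨ ¬C   (double negation)
= ((¬D ∨ ¬C ∨ ¬B ∨ C) ∧ ¬D ∧ ¬C) ∨ ¬A ∨ ¬C   (De Morgan)
= (¬D ∧ ¬D ∧ ¬C) ∨ (¬C ∧ ¬D ∧ ¬C) ∨ (¬B ∧ ¬D ∧ ¬C) ∨ (C ∧ ¬D ∧ ¬C) ∨ ¬A ∨ ¬C   (distribute ∧ over ∨)
= ¬A ∨ ¬C   (simplify)

¬A ∨ ¬C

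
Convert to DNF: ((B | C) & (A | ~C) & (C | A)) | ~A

((B | C) & (A | ~C) & (C | A)) | ~A
⇔ (B & A & C) | (B & A & A) | (B & ~C & C) | (B & ~C & A) | (C & A & C) | (C & A & A) | (C & ~C & C) | (C & ~C & A) | ~A
⇔ (B & A) | (C & A) | ~A

(B & A) | (C & A) | ~A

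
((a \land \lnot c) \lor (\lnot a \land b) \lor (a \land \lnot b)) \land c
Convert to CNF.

((a \land \lnot c) \lor (\lnot a \land b) \lor (a \land \lnot b)) \land c
⇔ (a \lor \lnot a \lor a) \land (a \lor \lnot a \lor \lnot b) \land (a \lor b \lor a) \land (a \lor b \lor \lnot b) \land (\lnot c \lor \lnot a \lor a) \land (\lnot c \lor \lnot a \lor \lnot b) \land (\lnot c \lor b \lor a) \land (\lnot c \lor b \lor \lnot b) \land c   (distribute \lor over \land)
⇔ (a \lor b) \land (\lnot c \lor \lnot a \lor \lnot b) \land c   (simplify)

(a \lor b) \land (\lnot c \lor \lnot a \lor \lnot b) \land c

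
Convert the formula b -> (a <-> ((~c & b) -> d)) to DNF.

~b | (~a & ~c & b & ~d) | (c & a) | (d & a)

b -> (a <-> ((~c & b) -> d))
= ~b | (a <-> ((~c & b) -> d))   — eliminate ->
= ~b | ((a -> ((~c & b) -> d)) & (((~c & b) -> d) -> a))   — eliminate <->
= ~b | ((~a | ((~c & b) -> d)) & (((~c & b) -> d) -> a))   — eliminate ->
= ~b | ((~a | ~(~c & b) | d) & (((~c & b) -> d) -> a))   — eliminate ->
= ~b | ((~a | ~(~c & b) | d) & (~((~c & b) -> d) | a))   — eliminate ->
= ~b | ((~a | ~(~c & b) | d) & (~(~(~c & b) | d) | a))   — eliminate ->
= ~b | ((~a | ~~c | ~b | d) & (~(~(~c & b) | d) | a))   — De Morgan
= ~b | ((~a | c | ~b | d) & (~(~(~c & b) | d) | a))   — double negation
= ~b | ((~a | c | ~b | d) & ((~~(~c & b) & ~d) | a))   — De Morgan
= ~b | ((~a | c | ~b | d) & ((~c & b & ~d) | a))   — double negation
= ~b | (~a & ~c & b & ~d) | (~a & a) | (c & ~c & b & ~d) | (c & a) | (~b & ~c & b & ~d) | (~b & a) | (d & ~c & b & ~d) | (d & a)   — distribute & over |
= ~b | (~a & ~c & b & ~d) | (c & a) | (d & a)   — simplify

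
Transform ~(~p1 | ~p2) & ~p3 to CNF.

p1 & p2 & ~p3

~(~p1 | ~p2) & ~p3
⇔ ~~p1 & ~~p2 & ~p3   [De Morgan]
⇔ p1 & ~~p2 & ~p3   [double negation]
⇔ p1 & p2 & ~p3   [double negation]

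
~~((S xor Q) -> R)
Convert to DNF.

(~S & ~Q) | (Q & S) | R

~~((S xor Q) -> R)
= ~~(~(S xor Q) | R)   [eliminate ->]
= ~~(~((S & ~Q) | (~S & Q)) | R)   [expand xor]
= ~((S & ~Q) | (~S & Q)) | R   [double negation]
= (~(S & ~Q) & ~(~S & Q)) | R   [De Morgan]
= ((~S | ~~Q) & ~(~S & Q)) | R   [De Morgan]
= ((~S | Q) & ~(~S & Q)) | R   [double negation]
= ((~S | Q) & (~~S | ~Q)) | R   [De Morgan]
= ((~S | Q) & (S | ~Q)) | R   [double negation]
= (~S & S) | (~S & ~Q) | (Q & S) | (Q & ~Q) | R   [distribute & over |]
= (~S & ~Q) | (Q & S) | R   [simplify]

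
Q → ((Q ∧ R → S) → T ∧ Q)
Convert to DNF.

¬Q ∨ Q ∧ R ∧ ¬S ∨ T ∧ Q

Q → ((Q ∧ R → S) → T ∧ Q)
= ¬Q ∨ ((Q ∧ R → S) → T ∧ Q)   — eliminate →
= ¬Q ∨ ¬(Q ∧ R → S) ∨ T ∧ Q   — eliminate →
= ¬Q ∨ ¬(¬(Q ∧ R) ∨ S) ∨ T ∧ Q   — eliminate →
= ¬Q ∨ ¬¬(Q ∧ R) ∧ ¬S ∨ T ∧ Q   — De Morgan
= ¬Q ∨ Q ∧ R ∧ ¬S ∨ T ∧ Q   — double negation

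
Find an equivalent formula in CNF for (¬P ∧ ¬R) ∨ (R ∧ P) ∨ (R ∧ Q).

(¬P ∨ R) ∧ (¬R ∨ P ∨ Q)

(¬P ∧ ¬R) ∨ (R ∧ P) ∨ (R ∧ Q)
≡ (¬P ∨ R ∨ R) ∧ (¬P ∨ R ∨ Q) ∧ (¬P ∨ P ∨ R) ∧ (¬P ∨ P ∨ Q) ∧ (¬R ∨ R ∨ R) ∧ (¬R ∨ R ∨ Q) ∧ (¬R ∨ P ∨ R) ∧ (¬R ∨ P ∨ Q)   — distribute ∨ over ∧
≡ (¬P ∨ R) ∧ (¬R ∨ P ∨ Q)   — simplify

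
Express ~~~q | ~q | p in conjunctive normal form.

~q | p

~~~q | ~q | p
= ~q | ~q | p   [double negation]
= ~q | p   [simplify]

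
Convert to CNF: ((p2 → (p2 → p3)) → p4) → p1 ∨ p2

¬p4 ∨ p1 ∨ p2

((p2 → (p2 → p3)) → p4) → p1 ∨ p2
≡ ¬((p2 → (p2 → p3)) → p4) ∨ p1 ∨ p2   — eliminate →
≡ ¬(¬(p2 → (p2 → p3)) ∨ p4) ∨ p1 ∨ p2   — eliminate →
≡ ¬(¬(¬p2 ∨ (p2 → p3)) ∨ p4) ∨ p1 ∨ p2   — eliminate →
≡ ¬(¬(¬p2 ∨ ¬p2 ∨ p3) ∨ p4) ∨ p1 ∨ p2   — eliminate →
≡ ¬¬(¬p2 ∨ ¬p2 ∨ p3) ∧ ¬p4 ∨ p1 ∨ p2   — De Morgan
≡ (¬p2 ∨ ¬p2 ∨ p3) ∧ ¬p4 ∨ p1 ∨ p2   — double negation
≡ (¬p2 ∨ ¬p2 ∨ p3 ∨ p1 ∨ p2) ∧ (¬p4 ∨ p1 ∨ p2)   — distribute ∨ over ∧
≡ ¬p4 ∨ p1 ∨ p2   — simplify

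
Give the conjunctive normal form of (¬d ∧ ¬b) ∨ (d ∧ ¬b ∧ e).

(¬d ∧ ¬b) ∨ (d ∧ ¬b ∧ e)
= (¬d ∨ d) ∧ (¬d ∨ ¬b) ∧ (¬d ∨ e) ∧ (¬b ∨ d) ∧ (¬b ∨ ¬b) ∧ (¬b ∨ e)
= (¬d ∨ e) ∧ ¬b

(¬d ∨ e) ∧ ¬b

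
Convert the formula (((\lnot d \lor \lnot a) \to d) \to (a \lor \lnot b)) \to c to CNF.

(d \lor c) \land (\lnot a \lor c) \land (b \lor c)

(((\lnot d \lor \lnot a) \to d) \to (a \lor \lnot b)) \to c
⇔ \lnot (((\lnot d \lor \lnot a) \to d) \to (a \lor \lnot b)) \lor c   [eliminate \to]
⇔ \lnot (\lnot ((\lnot d \lor \lnot a) \to d) \lor a \lor \lnot b) \lor c   [eliminate \to]
⇔ \lnot (\lnot (\lnot (\lnot d \lor \lnot a) \lor d) \lor a \lor \lnot b) \lor c   [eliminate \to]
⇔ (\lnot \lnot (\lnot (\lnot d \lor \lnot a) \lor d) \land \lnot a \land \lnot \lnot b) \lor c   [De Morgan]
⇔ ((\lnot (\lnot d \lor \lnot a) \lor d) \land \lnot a \land \lnot \lnot b) \lor c   [double negation]
⇔ (((\lnot \lnot d \land \lnot \lnot a) \lor d) \land \lnot a \land \lnot \lnot b) \lor c   [De Morgan]
⇔ (((d \land \lnot \lnot a) \lor d) \land \lnot a \land \lnot \lnot b) \lor c   [double negation]
⇔ (((d \land a) \lor d) \land \lnot a \land \lnot \lnot b) \lor c   [double negation]
⇔ (((d \land a) \lor d) \land \lnot a \land b) \lor c   [double negation]
⇔ (d \lor d \lor c) \land (a \lor d \lor c) \land (\lnot a \lor c) \land (b \lor c)   [distribute \lor over \land]
⇔ (d \lor c) \land (\lnot a \lor c) \land (b \lor c)   [simplify]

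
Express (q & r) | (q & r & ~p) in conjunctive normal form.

(q & r) | (q & r & ~p)
⇔ (q | q) & (q | r) & (q | ~p) & (r | q) & (r | r) & (r | ~p)   [distribute | over &]
⇔ q & r   [simplify]

q & r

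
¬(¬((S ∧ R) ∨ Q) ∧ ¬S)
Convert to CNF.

¬(¬((S ∧ R) ∨ Q) ∧ ¬S)
≡ ¬¬((S ∧ R) ∨ Q) ∨ ¬¬S   [De Morgan]
≡ (S ∧ R) ∨ Q ∨ ¬¬S   [double negation]
≡ (S ∧ R) ∨ Q ∨ S   [double negation]
≡ (S ∨ Q ∨ S) ∧ (R ∨ Q ∨ S)   [distribute ∨ over ∧]
≡ S ∨ Q   [simplify]

S ∨ Q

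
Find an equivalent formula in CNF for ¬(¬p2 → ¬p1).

¬p2 ∧ p1

¬(¬p2 → ¬p1)
≡ ¬(¬¬p2 ∨ ¬p1)
≡ ¬¬¬p2 ∧ ¬¬p1
≡ ¬p2 ∧ ¬¬p1
≡ ¬p2 ∧ p1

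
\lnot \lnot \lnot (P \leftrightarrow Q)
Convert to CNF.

(P \lor Q) \land (\lnot Q \lor \lnot P)

\lnot \lnot \lnot (P \leftrightarrow Q)
≡ \lnot \lnot \lnot ((P \to Q) \land (Q \to P))   — eliminate \leftrightarrow
≡ \lnot \lnot \lnot ((\lnot P \lor Q) \land (Q \to P))   — eliminate \to
≡ \lnot \lnot \lnot ((\lnot P \lor Q) \land (\lnot Q \lor P))   — eliminate \to
≡ \lnot ((\lnot P \lor Q) \land (\lnot Q \lor P))   — double negation
≡ \lnot (\lnot P \lor Q) \lor \lnot (\lnot Q \lor P)   — De Morgan
≡ (\lnot \lnot P \land \lnot Q) \lor \lnot (\lnot Q \lor P)   — De Morgan
≡ (P \land \lnot Q) \lor \lnot (\lnot Q \lor P)   — double negation
≡ (P \land \lnot Q) \lor (\lnot \lnot Q \land \lnot P)   — De Morgan
≡ (P \land \lnot Q) \lor (Q \land \lnot P)   — double negation
≡ (P \lor Q) \land (P \lor \lnot P) \land (\lnot Q \lor Q) \land (\lnot Q \lor \lnot P)   — distribute \lor over \land
≡ (P \lor Q) \land (\lnot Q \lor \lnot P)   — simplify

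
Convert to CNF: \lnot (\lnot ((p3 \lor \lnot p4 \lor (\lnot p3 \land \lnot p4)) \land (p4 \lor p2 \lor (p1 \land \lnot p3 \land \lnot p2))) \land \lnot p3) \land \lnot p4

(p4 \lor p2 \lor p1 \lor p3) \land \lnot p4

\lnot (\lnot ((p3 \lor \lnot p4 \lor (\lnot p3 \land \lnot p4)) \land (p4 \lor p2 \lor (p1 \land \lnot p3 \land \lnot p2))) \land \lnot p3) \land \lnot p4
≡ (\lnot \lnot ((p3 \lor \lnot p4 \lor (\lnot p3 \land \lnot p4)) \land (p4 \lor p2 \lor (p1 \land \lnot p3 \land \lnot p2))) \lor \lnot \lnot p3) \land \lnot p4   [De Morgan]
≡ (((p3 \lor \lnot p4 \lor (\lnot p3 \land \lnot p4)) \land (p4 \lor p2 \lor (p1 \land \lnot p3 \land \lnot p2))) \lor \lnot \lnot p3) \land \lnot p4   [double negation]
≡ (((p3 \lor \lnot p4 \lor (\lnot p3 \land \lnot p4)) \land (p4 \lor p2 \lor (p1 \land \lnot p3 \land \lnot p2))) \lor p3) \land \lnot p4   [double negation]
≡ (p3 \lor \lnot p4 \lor \lnot p3 \lor p3) \land (p3 \lor \lnot p4 \lor \lnot p4 \lor p3) \land (p4 \lor p2 \lor p1 \lor p3) \land (p4 \lor p2 \lor \lnot p3 \lor p3) \land (p4 \lor p2 \lor \lnot p2 \lor p3) \land \lnot p4   [distribute \lor over \land]
≡ (p4 \lor p2 \lor p1 \lor p3) \land \lnot p4   [simplify]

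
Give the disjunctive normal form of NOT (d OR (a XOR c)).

NOT (d OR (a XOR c))
≡ NOT (d OR (a AND NOT c) OR (NOT a AND c))   [expand XOR]
≡ NOT d AND NOT (a AND NOT c) AND NOT (NOT a AND c)   [De Morgan]
≡ NOT d AND (NOT a OR NOT NOT c) AND NOT (NOT a AND c)   [De Morgan]
≡ NOT d AND (NOT a OR c) AND NOT (NOT a AND c)   [double negation]
≡ NOT d AND (NOT a OR c) AND (NOT NOT a OR NOT c)   [De Morgan]
≡ NOT d AND (NOT a OR c) AND (a OR NOT c)   [double negation]
≡ (NOT d AND NOT a AND a) OR (NOT d AND NOT a AND NOT c) OR (NOT d AND c AND a) OR (NOT d AND c AND NOT c)   [distribute AND over OR]
≡ (NOT d AND NOT a AND NOT c) OR (NOT d AND c AND a)   [simplify]

(NOT d AND NOT a AND NOT c) OR (NOT d AND c AND a)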